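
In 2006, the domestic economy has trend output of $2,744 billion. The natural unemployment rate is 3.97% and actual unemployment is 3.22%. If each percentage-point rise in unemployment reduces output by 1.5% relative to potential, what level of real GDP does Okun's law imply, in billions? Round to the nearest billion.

Unemployment gap = 3.22 - 3.97 = -0.75 points, so the output gap is -1.5 × (-0.75) = 1.125%.
Actual GDP = 2744 × (1 + 1.125/100) = 2744 × 1.01125 ≈ 2775 billion.

$2,775 billion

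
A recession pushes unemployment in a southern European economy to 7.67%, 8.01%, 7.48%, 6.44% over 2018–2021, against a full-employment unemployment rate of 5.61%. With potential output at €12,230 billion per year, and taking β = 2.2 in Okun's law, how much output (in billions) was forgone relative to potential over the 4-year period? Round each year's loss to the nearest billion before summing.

€1,926 billion

Year 2018: gap = -2.2 × (7.67 - 5.61) = -4.532%, loss ≈ 12230 × 4.532/100 ≈ 554.
Year 2019: gap = -2.2 × (8.01 - 5.61) = -5.28%, loss ≈ 12230 × 5.28/100 ≈ 646.
Year 2020: gap = -2.2 × (7.48 - 5.61) = -4.114%, loss ≈ 12230 × 4.114/100 ≈ 503.
Year 2021: gap = -2.2 × (6.44 - 5.61) = -1.826%, loss ≈ 12230 × 1.826/100 ≈ 223.
Total lost output = 554 + 646 + 503 + 223 = 1926 billion.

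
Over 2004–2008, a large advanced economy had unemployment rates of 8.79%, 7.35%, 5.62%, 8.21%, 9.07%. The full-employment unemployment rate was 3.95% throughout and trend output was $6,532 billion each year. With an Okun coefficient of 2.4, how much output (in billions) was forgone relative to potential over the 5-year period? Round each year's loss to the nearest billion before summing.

Year 2004: gap = -2.4 × (8.79 - 3.95) = -11.616%, loss ≈ 6532 × 11.616/100 ≈ 759.
Year 2005: gap = -2.4 × (7.35 - 3.95) = -8.16%, loss ≈ 6532 × 8.16/100 ≈ 533.
Year 2006: gap = -2.4 × (5.62 - 3.95) = -4.008%, loss ≈ 6532 × 4.008/100 ≈ 262.
Year 2007: gap = -2.4 × (8.21 - 3.95) = -10.224%, loss ≈ 6532 × 10.224/100 ≈ 668.
Year 2008: gap = -2.4 × (9.07 - 3.95) = -12.288%, loss ≈ 6532 × 12.288/100 ≈ 803.
Total lost output = 759 + 533 + 262 + 668 + 803 = 3025 billion.

$3,025 billion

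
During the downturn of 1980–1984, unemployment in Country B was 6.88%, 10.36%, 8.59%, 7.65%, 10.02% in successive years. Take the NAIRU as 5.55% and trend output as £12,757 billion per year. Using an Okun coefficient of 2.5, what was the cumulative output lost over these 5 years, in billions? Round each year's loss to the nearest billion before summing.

Year 1980: gap = -2.5 × (6.88 - 5.55) = -3.325%, loss ≈ 12757 × 3.325/100 ≈ 424.
Year 1981: gap = -2.5 × (10.36 - 5.55) = -12.025%, loss ≈ 12757 × 12.025/100 ≈ 1534.
Year 1982: gap = -2.5 × (8.59 - 5.55) = -7.6%, loss ≈ 12757 × 7.6/100 ≈ 970.
Year 1983: gap = -2.5 × (7.65 - 5.55) = -5.25%, loss ≈ 12757 × 5.25/100 ≈ 670.
Year 1984: gap = -2.5 × (10.02 - 5.55) = -11.175%, loss ≈ 12757 × 11.175/100 ≈ 1426.
Total lost output = 424 + 1534 + 970 + 670 + 1426 = 5024 billion.

£5,024 billion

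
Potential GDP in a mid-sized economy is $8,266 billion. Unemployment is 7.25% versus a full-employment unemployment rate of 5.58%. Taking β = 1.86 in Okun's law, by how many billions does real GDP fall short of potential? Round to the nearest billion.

Output gap = -1.86 × (7.25 - 5.58) = -1.86 × 1.67 = -3.1062%.
Actual GDP ≈ 8266 × 0.968938 ≈ 8009 billion, so the shortfall is 8266 - 8009 = 257 billion.

$257 billion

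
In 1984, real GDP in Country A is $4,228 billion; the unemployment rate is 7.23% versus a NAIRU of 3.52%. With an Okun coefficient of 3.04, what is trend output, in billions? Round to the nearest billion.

Unemployment gap = 7.23 - 3.52 = 3.71 points, so output gap = -3.04 × 3.71 = -11.2784%.
Since Y = Y* × (1 + gap/100), Y* = 4228/0.887216 ≈ 4765 billion.

$4,765 billion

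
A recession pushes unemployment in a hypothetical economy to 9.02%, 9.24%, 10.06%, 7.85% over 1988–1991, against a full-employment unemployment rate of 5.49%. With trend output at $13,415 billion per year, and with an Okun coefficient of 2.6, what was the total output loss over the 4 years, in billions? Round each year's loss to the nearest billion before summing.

Year 1988: gap = -2.6 × (9.02 - 5.49) = -9.178%, loss ≈ 13415 × 9.178/100 ≈ 1231.
Year 1989: gap = -2.6 × (9.24 - 5.49) = -9.75%, loss ≈ 13415 × 9.75/100 ≈ 1308.
Year 1990: gap = -2.6 × (10.06 - 5.49) = -11.882%, loss ≈ 13415 × 11.882/100 ≈ 1594.
Year 1991: gap = -2.6 × (7.85 - 5.49) = -6.136%, loss ≈ 13415 × 6.136/100 ≈ 823.
Total lost output = 1231 + 1308 + 1594 + 823 = 4956 billion.

$4,956 billion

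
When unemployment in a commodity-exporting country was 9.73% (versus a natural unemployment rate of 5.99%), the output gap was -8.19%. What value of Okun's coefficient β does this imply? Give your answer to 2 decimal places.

β ≈ 2.19

Okun's law: output gap = -β × (u - u*).
-8.19 = -β × (9.73 - 5.99) = -β × 3.74, so β = 8.19/3.74 = 2.19.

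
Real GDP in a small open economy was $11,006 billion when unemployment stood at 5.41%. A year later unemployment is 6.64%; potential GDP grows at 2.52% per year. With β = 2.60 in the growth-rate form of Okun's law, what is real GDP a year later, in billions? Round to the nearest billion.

$10,931 billion

Δu = 6.64 - 5.41 = 1.23 points.
Okun's law (growth form): g_Y = g_Y* - β × Δu = 2.52 - 2.60 × (1.23) = 2.52 - 3.198 = -0.678%.
Real GDP in the next year = 11006 × (1 - 0.678/100) = 11006 × 0.99322 ≈ 10931 billion.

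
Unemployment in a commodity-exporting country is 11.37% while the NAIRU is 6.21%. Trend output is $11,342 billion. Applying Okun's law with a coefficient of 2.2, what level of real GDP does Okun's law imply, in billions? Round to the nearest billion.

$10,054 billion

Unemployment gap = 11.37 - 6.21 = 5.16 points, so the output gap is -2.2 × 5.16 = -11.352%.
Actual GDP = 11342 × (1 - 11.352/100) = 11342 × 0.88648 ≈ 10054 billion.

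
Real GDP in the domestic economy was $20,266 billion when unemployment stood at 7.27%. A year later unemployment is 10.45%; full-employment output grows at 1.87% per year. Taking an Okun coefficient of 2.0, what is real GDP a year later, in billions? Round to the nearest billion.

Δu = 10.45 - 7.27 = 3.18 points.
Okun's law (growth form): g_Y = g_Y* - β × Δu = 1.87 - 2.0 × (3.18) = 1.87 - 6.36 = -4.49%.
Real GDP in the next year = 20266 × (1 - 4.49/100) = 20266 × 0.9551 ≈ 19356 billion.

$19,356 billion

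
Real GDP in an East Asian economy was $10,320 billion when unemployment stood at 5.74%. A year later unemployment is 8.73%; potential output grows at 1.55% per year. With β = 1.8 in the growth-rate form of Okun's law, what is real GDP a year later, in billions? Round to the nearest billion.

Δu = 8.73 - 5.74 = 2.99 points.
Okun's law (growth form): g_Y = g_Y* - β × Δu = 1.55 - 1.8 × (2.99) = 1.55 - 5.382 = -3.832%.
Real GDP in the next year = 10320 × (1 - 3.832/100) = 10320 × 0.96168 ≈ 9925 billion.

$9,925 billion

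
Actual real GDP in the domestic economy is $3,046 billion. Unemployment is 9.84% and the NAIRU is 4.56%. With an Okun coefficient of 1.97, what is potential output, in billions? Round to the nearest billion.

Unemployment gap = 9.84 - 4.56 = 5.28 points, so output gap = -1.97 × 5.28 = -10.4016%.
Since Y = Y* × (1 + gap/100), Y* = 3046/0.895984 ≈ 3400 billion.

$3,400 billion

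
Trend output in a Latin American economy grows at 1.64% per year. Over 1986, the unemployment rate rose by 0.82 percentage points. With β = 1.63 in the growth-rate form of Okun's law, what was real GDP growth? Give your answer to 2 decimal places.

0.30%

Growth-rate Okun's law: g_Y = g_Y* - β × Δu.
g_Y = 1.64 - 1.63 × (0.82) = 1.64 - 1.3366 = 0.3034%, i.e. 0.30% to 2 d.p.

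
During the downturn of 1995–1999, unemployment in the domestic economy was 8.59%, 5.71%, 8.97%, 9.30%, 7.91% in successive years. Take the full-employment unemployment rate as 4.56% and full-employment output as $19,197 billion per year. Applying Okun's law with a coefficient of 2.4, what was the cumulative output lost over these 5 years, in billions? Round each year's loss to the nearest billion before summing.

$8,146 billion

Year 1995: gap = -2.4 × (8.59 - 4.56) = -9.672%, loss ≈ 19197 × 9.672/100 ≈ 1857.
Year 1996: gap = -2.4 × (5.71 - 4.56) = -2.76%, loss ≈ 19197 × 2.76/100 ≈ 530.
Year 1997: gap = -2.4 × (8.97 - 4.56) = -10.584%, loss ≈ 19197 × 10.584/100 ≈ 2032.
Year 1998: gap = -2.4 × (9.3 - 4.56) = -11.376%, loss ≈ 19197 × 11.376/100 ≈ 2184.
Year 1999: gap = -2.4 × (7.91 - 4.56) = -8.04%, loss ≈ 19197 × 8.04/100 ≈ 1543.
Total lost output = 1857 + 530 + 2032 + 2184 + 1543 = 8146 billion.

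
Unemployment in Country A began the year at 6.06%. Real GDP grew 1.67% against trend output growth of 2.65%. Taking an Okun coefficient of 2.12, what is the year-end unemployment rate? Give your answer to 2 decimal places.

Growth-rate Okun's law: g_Y = g_Y* - β × Δu, so Δu = (g_Y* - g_Y)/β.
Δu = (2.65 - 1.67)/2.12 = 0.98/2.12 = 0.46 percentage points.
Year-end unemployment = 6.06 + 0.46 = 6.52%.

6.52%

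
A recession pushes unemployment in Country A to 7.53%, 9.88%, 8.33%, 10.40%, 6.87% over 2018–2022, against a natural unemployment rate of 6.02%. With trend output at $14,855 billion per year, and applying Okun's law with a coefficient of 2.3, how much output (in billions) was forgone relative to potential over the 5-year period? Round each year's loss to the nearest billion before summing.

Year 2018: gap = -2.3 × (7.53 - 6.02) = -3.473%, loss ≈ 14855 × 3.473/100 ≈ 516.
Year 2019: gap = -2.3 × (9.88 - 6.02) = -8.878%, loss ≈ 14855 × 8.878/100 ≈ 1319.
Year 2020: gap = -2.3 × (8.33 - 6.02) = -5.313%, loss ≈ 14855 × 5.313/100 ≈ 789.
Year 2021: gap = -2.3 × (10.4 - 6.02) = -10.074%, loss ≈ 14855 × 10.074/100 ≈ 1496.
Year 2022: gap = -2.3 × (6.87 - 6.02) = -1.955%, loss ≈ 14855 × 1.955/100 ≈ 290.
Total lost output = 516 + 1319 + 789 + 1496 + 290 = 4410 billion.

$4,410 billion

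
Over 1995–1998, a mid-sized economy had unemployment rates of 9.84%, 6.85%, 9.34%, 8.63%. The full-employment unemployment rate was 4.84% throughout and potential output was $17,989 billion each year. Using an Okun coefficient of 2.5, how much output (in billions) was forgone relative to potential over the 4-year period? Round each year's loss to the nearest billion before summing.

$6,881 billion

Year 1995: gap = -2.5 × (9.84 - 4.84) = -12.5%, loss ≈ 17989 × 12.5/100 ≈ 2249.
Year 1996: gap = -2.5 × (6.85 - 4.84) = -5.025%, loss ≈ 17989 × 5.025/100 ≈ 904.
Year 1997: gap = -2.5 × (9.34 - 4.84) = -11.25%, loss ≈ 17989 × 11.25/100 ≈ 2024.
Year 1998: gap = -2.5 × (8.63 - 4.84) = -9.475%, loss ≈ 17989 × 9.475/100 ≈ 1704.
Total lost output = 2249 + 904 + 2024 + 1704 = 6881 billion.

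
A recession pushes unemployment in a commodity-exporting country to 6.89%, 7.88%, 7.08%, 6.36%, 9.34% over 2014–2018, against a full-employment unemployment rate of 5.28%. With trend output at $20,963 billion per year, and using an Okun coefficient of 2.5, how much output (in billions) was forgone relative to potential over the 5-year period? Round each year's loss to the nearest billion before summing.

$5,844 billion

Year 2014: gap = -2.5 × (6.89 - 5.28) = -4.025%, loss ≈ 20963 × 4.025/100 ≈ 844.
Year 2015: gap = -2.5 × (7.88 - 5.28) = -6.5%, loss ≈ 20963 × 6.5/100 ≈ 1363.
Year 2016: gap = -2.5 × (7.08 - 5.28) = -4.5%, loss ≈ 20963 × 4.5/100 ≈ 943.
Year 2017: gap = -2.5 × (6.36 - 5.28) = -2.7%, loss ≈ 20963 × 2.7/100 ≈ 566.
Year 2018: gap = -2.5 × (9.34 - 5.28) = -10.15%, loss ≈ 20963 × 10.15/100 ≈ 2128.
Total lost output = 844 + 1363 + 943 + 566 + 2128 = 5844 billion.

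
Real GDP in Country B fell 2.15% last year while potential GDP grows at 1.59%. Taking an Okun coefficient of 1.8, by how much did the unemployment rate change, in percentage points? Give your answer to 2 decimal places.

Growth-rate Okun's law: g_Y = g_Y* - β × Δu, so Δu = (g_Y* - g_Y)/β.
Δu = (1.59 + 2.15)/1.8 = 3.74/1.8 = 2.08 percentage points.

2.08 percentage points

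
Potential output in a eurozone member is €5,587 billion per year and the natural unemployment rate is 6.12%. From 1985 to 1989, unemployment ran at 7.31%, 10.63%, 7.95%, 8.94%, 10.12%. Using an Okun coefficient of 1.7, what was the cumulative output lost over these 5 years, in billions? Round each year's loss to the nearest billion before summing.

Year 1985: gap = -1.7 × (7.31 - 6.12) = -2.023%, loss ≈ 5587 × 2.023/100 ≈ 113.
Year 1986: gap = -1.7 × (10.63 - 6.12) = -7.667%, loss ≈ 5587 × 7.667/100 ≈ 428.
Year 1987: gap = -1.7 × (7.95 - 6.12) = -3.111%, loss ≈ 5587 × 3.111/100 ≈ 174.
Year 1988: gap = -1.7 × (8.94 - 6.12) = -4.794%, loss ≈ 5587 × 4.794/100 ≈ 268.
Year 1989: gap = -1.7 × (10.12 - 6.12) = -6.8%, loss ≈ 5587 × 6.8/100 ≈ 380.
Total lost output = 113 + 428 + 174 + 268 + 380 = 1363 billion.

€1,363 billion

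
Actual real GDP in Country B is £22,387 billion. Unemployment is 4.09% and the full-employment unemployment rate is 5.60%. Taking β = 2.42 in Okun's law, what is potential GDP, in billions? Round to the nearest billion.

£21,598 billion

Unemployment gap = 4.09 - 5.6 = -1.51 points, so output gap = -2.42 × (-1.51) = 3.6542%.
Since Y = Y* × (1 + gap/100), Y* = 22387/1.036542 ≈ 21598 billion.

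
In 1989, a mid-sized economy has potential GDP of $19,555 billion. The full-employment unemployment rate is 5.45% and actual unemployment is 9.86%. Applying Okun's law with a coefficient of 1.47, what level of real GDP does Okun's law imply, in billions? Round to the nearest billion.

$18,287 billion

Unemployment gap = 9.86 - 5.45 = 4.41 points, so the output gap is -1.47 × 4.41 = -6.4827%.
Actual GDP = 19555 × (1 - 6.4827/100) = 19555 × 0.935173 ≈ 18287 billion.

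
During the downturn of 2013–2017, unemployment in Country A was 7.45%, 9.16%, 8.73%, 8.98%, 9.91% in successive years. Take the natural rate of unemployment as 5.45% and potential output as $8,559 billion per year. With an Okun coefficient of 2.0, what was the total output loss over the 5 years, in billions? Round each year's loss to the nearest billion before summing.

Year 2013: gap = -2.0 × (7.45 - 5.45) = -4%, loss ≈ 8559 × 4/100 ≈ 342.
Year 2014: gap = -2.0 × (9.16 - 5.45) = -7.42%, loss ≈ 8559 × 7.42/100 ≈ 635.
Year 2015: gap = -2.0 × (8.73 - 5.45) = -6.56%, loss ≈ 8559 × 6.56/100 ≈ 561.
Year 2016: gap = -2.0 × (8.98 - 5.45) = -7.06%, loss ≈ 8559 × 7.06/100 ≈ 604.
Year 2017: gap = -2.0 × (9.91 - 5.45) = -8.92%, loss ≈ 8559 × 8.92/100 ≈ 763.
Total lost output = 342 + 635 + 561 + 604 + 763 = 2905 billion.

$2,905 billion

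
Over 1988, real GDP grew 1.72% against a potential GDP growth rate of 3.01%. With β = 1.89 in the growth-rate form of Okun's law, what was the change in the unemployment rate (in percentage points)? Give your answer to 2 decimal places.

Growth-rate Okun's law: g_Y = g_Y* - β × Δu, so Δu = (g_Y* - g_Y)/β.
Δu = (3.01 - 1.72)/1.89 = 1.29/1.89 = 0.68 percentage points.

0.68 percentage points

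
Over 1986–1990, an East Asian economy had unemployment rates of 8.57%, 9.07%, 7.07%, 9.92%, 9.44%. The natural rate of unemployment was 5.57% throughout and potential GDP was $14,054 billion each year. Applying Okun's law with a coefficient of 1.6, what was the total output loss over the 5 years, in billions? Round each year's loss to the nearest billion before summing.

Year 1986: gap = -1.6 × (8.57 - 5.57) = -4.8%, loss ≈ 14054 × 4.8/100 ≈ 675.
Year 1987: gap = -1.6 × (9.07 - 5.57) = -5.6%, loss ≈ 14054 × 5.6/100 ≈ 787.
Year 1988: gap = -1.6 × (7.07 - 5.57) = -2.4%, loss ≈ 14054 × 2.4/100 ≈ 337.
Year 1989: gap = -1.6 × (9.92 - 5.57) = -6.96%, loss ≈ 14054 × 6.96/100 ≈ 978.
Year 1990: gap = -1.6 × (9.44 - 5.57) = -6.192%, loss ≈ 14054 × 6.192/100 ≈ 870.
Total lost output = 675 + 787 + 337 + 978 + 870 = 3647 billion.

$3,647 billion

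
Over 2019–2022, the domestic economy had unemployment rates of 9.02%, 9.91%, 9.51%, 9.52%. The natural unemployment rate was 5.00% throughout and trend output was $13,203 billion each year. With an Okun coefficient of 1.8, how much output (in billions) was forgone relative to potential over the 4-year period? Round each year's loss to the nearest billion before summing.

Year 2019: gap = -1.8 × (9.02 - 5) = -7.236%, loss ≈ 13203 × 7.236/100 ≈ 955.
Year 2020: gap = -1.8 × (9.91 - 5) = -8.838%, loss ≈ 13203 × 8.838/100 ≈ 1167.
Year 2021: gap = -1.8 × (9.51 - 5) = -8.118%, loss ≈ 13203 × 8.118/100 ≈ 1072.
Year 2022: gap = -1.8 × (9.52 - 5) = -8.136%, loss ≈ 13203 × 8.136/100 ≈ 1074.
Total lost output = 955 + 1167 + 1072 + 1074 = 4268 billion.

$4,268 billion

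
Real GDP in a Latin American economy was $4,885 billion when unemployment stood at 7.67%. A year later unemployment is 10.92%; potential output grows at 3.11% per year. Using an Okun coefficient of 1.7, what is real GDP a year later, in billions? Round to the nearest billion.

Δu = 10.92 - 7.67 = 3.25 points.
Okun's law (growth form): g_Y = g_Y* - β × Δu = 3.11 - 1.7 × (3.25) = 3.11 - 5.525 = -2.415%.
Real GDP in the next year = 4885 × (1 - 2.415/100) = 4885 × 0.97585 ≈ 4767 billion.

$4,767 billion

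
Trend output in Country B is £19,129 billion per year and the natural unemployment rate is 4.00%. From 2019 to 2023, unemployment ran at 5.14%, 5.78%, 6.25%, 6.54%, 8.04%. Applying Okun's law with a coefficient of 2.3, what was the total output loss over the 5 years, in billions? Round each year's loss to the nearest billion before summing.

£5,170 billion

Year 2019: gap = -2.3 × (5.14 - 4) = -2.622%, loss ≈ 19129 × 2.622/100 ≈ 502.
Year 2020: gap = -2.3 × (5.78 - 4) = -4.094%, loss ≈ 19129 × 4.094/100 ≈ 783.
Year 2021: gap = -2.3 × (6.25 - 4) = -5.175%, loss ≈ 19129 × 5.175/100 ≈ 990.
Year 2022: gap = -2.3 × (6.54 - 4) = -5.842%, loss ≈ 19129 × 5.842/100 ≈ 1118.
Year 2023: gap = -2.3 × (8.04 - 4) = -9.292%, loss ≈ 19129 × 9.292/100 ≈ 1777.
Total lost output = 502 + 783 + 990 + 1118 + 1777 = 5170 billion.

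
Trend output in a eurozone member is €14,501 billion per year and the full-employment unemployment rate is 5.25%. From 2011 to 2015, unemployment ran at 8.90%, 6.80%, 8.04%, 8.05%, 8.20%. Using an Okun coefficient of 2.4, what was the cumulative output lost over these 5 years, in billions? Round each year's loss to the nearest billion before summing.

Year 2011: gap = -2.4 × (8.9 - 5.25) = -8.76%, loss ≈ 14501 × 8.76/100 ≈ 1270.
Year 2012: gap = -2.4 × (6.8 - 5.25) = -3.72%, loss ≈ 14501 × 3.72/100 ≈ 539.
Year 2013: gap = -2.4 × (8.04 - 5.25) = -6.696%, loss ≈ 14501 × 6.696/100 ≈ 971.
Year 2014: gap = -2.4 × (8.05 - 5.25) = -6.72%, loss ≈ 14501 × 6.72/100 ≈ 974.
Year 2015: gap = -2.4 × (8.2 - 5.25) = -7.08%, loss ≈ 14501 × 7.08/100 ≈ 1027.
Total lost output = 1270 + 539 + 971 + 974 + 1027 = 4781 billion.

€4,781 billion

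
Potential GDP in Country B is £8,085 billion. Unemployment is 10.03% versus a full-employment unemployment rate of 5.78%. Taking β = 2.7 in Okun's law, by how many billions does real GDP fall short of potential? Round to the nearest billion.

£928 billion

Output gap = -2.7 × (10.03 - 5.78) = -2.7 × 4.25 = -11.475%.
Actual GDP ≈ 8085 × 0.88525 ≈ 7157 billion, so the shortfall is 8085 - 7157 = 928 billion.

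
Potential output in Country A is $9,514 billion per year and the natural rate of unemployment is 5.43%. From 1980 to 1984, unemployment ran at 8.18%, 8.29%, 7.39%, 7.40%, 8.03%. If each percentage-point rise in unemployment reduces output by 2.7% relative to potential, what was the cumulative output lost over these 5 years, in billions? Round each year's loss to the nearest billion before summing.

Year 1980: gap = -2.7 × (8.18 - 5.43) = -7.425%, loss ≈ 9514 × 7.425/100 ≈ 706.
Year 1981: gap = -2.7 × (8.29 - 5.43) = -7.722%, loss ≈ 9514 × 7.722/100 ≈ 735.
Year 1982: gap = -2.7 × (7.39 - 5.43) = -5.292%, loss ≈ 9514 × 5.292/100 ≈ 503.
Year 1983: gap = -2.7 × (7.4 - 5.43) = -5.319%, loss ≈ 9514 × 5.319/100 ≈ 506.
Year 1984: gap = -2.7 × (8.03 - 5.43) = -7.02%, loss ≈ 9514 × 7.02/100 ≈ 668.
Total lost output = 706 + 735 + 503 + 506 + 668 = 3118 billion.

$3,118 billion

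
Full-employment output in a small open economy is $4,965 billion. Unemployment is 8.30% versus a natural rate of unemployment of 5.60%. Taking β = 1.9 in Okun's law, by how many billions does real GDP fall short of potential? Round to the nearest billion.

Output gap = -1.9 × (8.3 - 5.6) = -1.9 × 2.7 = -5.13%.
Actual GDP ≈ 4965 × 0.9487 ≈ 4710 billion, so the shortfall is 4965 - 4710 = 255 billion.

$255 billion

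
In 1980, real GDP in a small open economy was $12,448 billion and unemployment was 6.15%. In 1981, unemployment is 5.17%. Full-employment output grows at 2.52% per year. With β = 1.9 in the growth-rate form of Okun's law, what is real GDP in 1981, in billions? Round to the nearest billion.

$12,993 billion

Δu = 5.17 - 6.15 = -0.98 points.
Okun's law (growth form): g_Y = g_Y* - β × Δu = 2.52 - 1.9 × (-0.98) = 2.52 + 1.862 = 4.382%.
Real GDP in the next year = 12448 × (1 + 4.382/100) = 12448 × 1.04382 ≈ 12993 billion.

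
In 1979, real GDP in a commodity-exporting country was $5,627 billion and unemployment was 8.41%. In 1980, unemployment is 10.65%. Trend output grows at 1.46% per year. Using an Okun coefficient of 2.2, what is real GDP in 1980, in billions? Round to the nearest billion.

Δu = 10.65 - 8.41 = 2.24 points.
Okun's law (growth form): g_Y = g_Y* - β × Δu = 1.46 - 2.2 × (2.24) = 1.46 - 4.928 = -3.468%.
Real GDP in the next year = 5627 × (1 - 3.468/100) = 5627 × 0.96532 ≈ 5432 billion.

$5,432 billion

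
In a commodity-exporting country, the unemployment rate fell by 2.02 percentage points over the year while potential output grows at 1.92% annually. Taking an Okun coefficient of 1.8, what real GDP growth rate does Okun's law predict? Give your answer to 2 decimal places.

Growth-rate Okun's law: g_Y = g_Y* - β × Δu.
g_Y = 1.92 - 1.8 × (-2.02) = 1.92 + 3.636 = 5.556%, i.e. 5.56% to 2 d.p.

5.56%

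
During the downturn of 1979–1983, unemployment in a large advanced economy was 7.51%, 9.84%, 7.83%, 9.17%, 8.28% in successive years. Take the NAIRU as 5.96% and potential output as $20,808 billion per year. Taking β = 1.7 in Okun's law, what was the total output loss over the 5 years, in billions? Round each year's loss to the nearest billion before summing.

Year 1979: gap = -1.7 × (7.51 - 5.96) = -2.635%, loss ≈ 20808 × 2.635/100 ≈ 548.
Year 1980: gap = -1.7 × (9.84 - 5.96) = -6.596%, loss ≈ 20808 × 6.596/100 ≈ 1372.
Year 1981: gap = -1.7 × (7.83 - 5.96) = -3.179%, loss ≈ 20808 × 3.179/100 ≈ 661.
Year 1982: gap = -1.7 × (9.17 - 5.96) = -5.457%, loss ≈ 20808 × 5.457/100 ≈ 1135.
Year 1983: gap = -1.7 × (8.28 - 5.96) = -3.944%, loss ≈ 20808 × 3.944/100 ≈ 821.
Total lost output = 548 + 1372 + 661 + 1135 + 821 = 4537 billion.

$4,537 billion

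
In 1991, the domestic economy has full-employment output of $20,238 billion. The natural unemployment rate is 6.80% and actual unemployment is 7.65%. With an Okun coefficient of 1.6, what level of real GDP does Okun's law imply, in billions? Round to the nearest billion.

$19,963 billion

Unemployment gap = 7.65 - 6.8 = 0.85 points, so the output gap is -1.6 × 0.85 = -1.36%.
Actual GDP = 20238 × (1 - 1.36/100) = 20238 × 0.9864 ≈ 19963 billion.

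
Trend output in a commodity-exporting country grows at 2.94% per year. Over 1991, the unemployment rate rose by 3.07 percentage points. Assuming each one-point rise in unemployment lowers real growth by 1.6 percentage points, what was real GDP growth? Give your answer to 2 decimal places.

-1.97%

Growth-rate Okun's law: g_Y = g_Y* - β × Δu.
g_Y = 2.94 - 1.6 × (3.07) = 2.94 - 4.912 = -1.972%, i.e. -1.97% to 2 d.p.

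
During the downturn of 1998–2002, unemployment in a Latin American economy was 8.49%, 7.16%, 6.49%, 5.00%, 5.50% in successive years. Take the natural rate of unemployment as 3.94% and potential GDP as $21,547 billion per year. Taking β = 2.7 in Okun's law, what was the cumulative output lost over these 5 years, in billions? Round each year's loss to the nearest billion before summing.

$7,529 billion

Year 1998: gap = -2.7 × (8.49 - 3.94) = -12.285%, loss ≈ 21547 × 12.285/100 ≈ 2647.
Year 1999: gap = -2.7 × (7.16 - 3.94) = -8.694%, loss ≈ 21547 × 8.694/100 ≈ 1873.
Year 2000: gap = -2.7 × (6.49 - 3.94) = -6.885%, loss ≈ 21547 × 6.885/100 ≈ 1484.
Year 2001: gap = -2.7 × (5 - 3.94) = -2.862%, loss ≈ 21547 × 2.862/100 ≈ 617.
Year 2002: gap = -2.7 × (5.5 - 3.94) = -4.212%, loss ≈ 21547 × 4.212/100 ≈ 908.
Total lost output = 2647 + 1873 + 1484 + 617 + 908 = 7529 billion.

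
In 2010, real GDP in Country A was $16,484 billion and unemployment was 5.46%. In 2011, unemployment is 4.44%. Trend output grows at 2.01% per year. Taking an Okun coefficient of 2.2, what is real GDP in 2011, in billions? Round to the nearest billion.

Δu = 4.44 - 5.46 = -1.02 points.
Okun's law (growth form): g_Y = g_Y* - β × Δu = 2.01 - 2.2 × (-1.02) = 2.01 + 2.244 = 4.254%.
Real GDP in the next year = 16484 × (1 + 4.254/100) = 16484 × 1.04254 ≈ 17185 billion.

$17,185 billion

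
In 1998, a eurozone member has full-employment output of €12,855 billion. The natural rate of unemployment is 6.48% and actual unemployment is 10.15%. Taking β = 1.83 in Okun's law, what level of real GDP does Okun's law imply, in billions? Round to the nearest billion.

Unemployment gap = 10.15 - 6.48 = 3.67 points, so the output gap is -1.83 × 3.67 = -6.7161%.
Actual GDP = 12855 × (1 - 6.7161/100) = 12855 × 0.932839 ≈ 11992 billion.

€11,992 billion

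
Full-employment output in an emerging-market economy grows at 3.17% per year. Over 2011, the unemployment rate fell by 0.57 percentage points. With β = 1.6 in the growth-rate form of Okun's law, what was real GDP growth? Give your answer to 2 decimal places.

4.08%

Growth-rate Okun's law: g_Y = g_Y* - β × Δu.
g_Y = 3.17 - 1.6 × (-0.57) = 3.17 + 0.912 = 4.082%, i.e. 4.08% to 2 d.p.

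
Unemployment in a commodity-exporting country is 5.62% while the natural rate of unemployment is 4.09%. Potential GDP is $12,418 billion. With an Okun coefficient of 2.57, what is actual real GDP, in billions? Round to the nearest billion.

$11,930 billion

Unemployment gap = 5.62 - 4.09 = 1.53 points, so the output gap is -2.57 × 1.53 = -3.9321%.
Actual GDP = 12418 × (1 - 3.9321/100) = 12418 × 0.960679 ≈ 11930 billion.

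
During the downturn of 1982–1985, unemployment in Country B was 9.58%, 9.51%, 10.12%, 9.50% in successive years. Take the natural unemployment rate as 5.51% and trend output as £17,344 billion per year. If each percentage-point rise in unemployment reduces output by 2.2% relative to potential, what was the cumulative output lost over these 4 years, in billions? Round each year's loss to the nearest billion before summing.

Year 1982: gap = -2.2 × (9.58 - 5.51) = -8.954%, loss ≈ 17344 × 8.954/100 ≈ 1553.
Year 1983: gap = -2.2 × (9.51 - 5.51) = -8.8%, loss ≈ 17344 × 8.8/100 ≈ 1526.
Year 1984: gap = -2.2 × (10.12 - 5.51) = -10.142%, loss ≈ 17344 × 10.142/100 ≈ 1759.
Year 1985: gap = -2.2 × (9.5 - 5.51) = -8.778%, loss ≈ 17344 × 8.778/100 ≈ 1522.
Total lost output = 1553 + 1526 + 1759 + 1522 = 6360 billion.

£6,360 billion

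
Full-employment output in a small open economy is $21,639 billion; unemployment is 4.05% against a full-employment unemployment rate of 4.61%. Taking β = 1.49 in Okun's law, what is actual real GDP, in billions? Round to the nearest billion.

$21,820 billion

Unemployment gap = 4.05 - 4.61 = -0.56 points, so the output gap is -1.49 × (-0.56) = 0.8344%.
Actual GDP = 21639 × (1 + 0.8344/100) = 21639 × 1.008344 ≈ 21820 billion.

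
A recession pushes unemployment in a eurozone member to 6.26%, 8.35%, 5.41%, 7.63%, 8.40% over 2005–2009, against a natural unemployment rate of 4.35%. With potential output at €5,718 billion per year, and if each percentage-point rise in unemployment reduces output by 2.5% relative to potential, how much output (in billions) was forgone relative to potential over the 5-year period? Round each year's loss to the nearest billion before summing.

Year 2005: gap = -2.5 × (6.26 - 4.35) = -4.775%, loss ≈ 5718 × 4.775/100 ≈ 273.
Year 2006: gap = -2.5 × (8.35 - 4.35) = -10%, loss ≈ 5718 × 10/100 ≈ 572.
Year 2007: gap = -2.5 × (5.41 - 4.35) = -2.65%, loss ≈ 5718 × 2.65/100 ≈ 152.
Year 2008: gap = -2.5 × (7.63 - 4.35) = -8.2%, loss ≈ 5718 × 8.2/100 ≈ 469.
Year 2009: gap = -2.5 × (8.4 - 4.35) = -10.125%, loss ≈ 5718 × 10.125/100 ≈ 579.
Total lost output = 273 + 572 + 152 + 469 + 579 = 2045 billion.

€2,045 billion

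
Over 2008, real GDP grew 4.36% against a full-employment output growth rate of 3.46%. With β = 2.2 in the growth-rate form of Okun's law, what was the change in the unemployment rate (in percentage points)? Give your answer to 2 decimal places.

-0.41 percentage points

Growth-rate Okun's law: g_Y = g_Y* - β × Δu, so Δu = (g_Y* - g_Y)/β.
Δu = (3.46 - 4.36)/2.2 = -0.9/2.2 = -0.41 percentage points.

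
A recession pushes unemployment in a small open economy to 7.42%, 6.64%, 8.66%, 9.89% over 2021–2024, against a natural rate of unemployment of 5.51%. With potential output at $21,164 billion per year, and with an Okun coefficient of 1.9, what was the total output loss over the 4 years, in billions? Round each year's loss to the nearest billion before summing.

$4,250 billion

Year 2021: gap = -1.9 × (7.42 - 5.51) = -3.629%, loss ≈ 21164 × 3.629/100 ≈ 768.
Year 2022: gap = -1.9 × (6.64 - 5.51) = -2.147%, loss ≈ 21164 × 2.147/100 ≈ 454.
Year 2023: gap = -1.9 × (8.66 - 5.51) = -5.985%, loss ≈ 21164 × 5.985/100 ≈ 1267.
Year 2024: gap = -1.9 × (9.89 - 5.51) = -8.322%, loss ≈ 21164 × 8.322/100 ≈ 1761.
Total lost output = 768 + 454 + 1267 + 1761 = 4250 billion.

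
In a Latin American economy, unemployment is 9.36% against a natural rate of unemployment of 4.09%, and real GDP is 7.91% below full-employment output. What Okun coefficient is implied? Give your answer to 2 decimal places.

β ≈ 1.50

Okun's law: output gap = -β × (u - u*).
-7.91 = -β × (9.36 - 4.09) = -β × 5.27, so β = 7.91/5.27 = 1.50.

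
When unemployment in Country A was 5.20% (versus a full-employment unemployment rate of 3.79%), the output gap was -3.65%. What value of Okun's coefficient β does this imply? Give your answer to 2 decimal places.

β ≈ 2.59

Okun's law: output gap = -β × (u - u*).
-3.65 = -β × (5.2 - 3.79) = -β × 1.41, so β = 3.65/1.41 = 2.59.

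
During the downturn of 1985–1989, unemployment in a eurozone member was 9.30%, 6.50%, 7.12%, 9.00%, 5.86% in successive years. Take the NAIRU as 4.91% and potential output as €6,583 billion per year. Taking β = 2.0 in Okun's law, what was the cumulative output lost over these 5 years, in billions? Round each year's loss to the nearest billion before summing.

€1,741 billion

Year 1985: gap = -2.0 × (9.3 - 4.91) = -8.78%, loss ≈ 6583 × 8.78/100 ≈ 578.
Year 1986: gap = -2.0 × (6.5 - 4.91) = -3.18%, loss ≈ 6583 × 3.18/100 ≈ 209.
Year 1987: gap = -2.0 × (7.12 - 4.91) = -4.42%, loss ≈ 6583 × 4.42/100 ≈ 291.
Year 1988: gap = -2.0 × (9 - 4.91) = -8.18%, loss ≈ 6583 × 8.18/100 ≈ 538.
Year 1989: gap = -2.0 × (5.86 - 4.91) = -1.9%, loss ≈ 6583 × 1.9/100 ≈ 125.
Total lost output = 578 + 209 + 291 + 538 + 125 = 1741 billion.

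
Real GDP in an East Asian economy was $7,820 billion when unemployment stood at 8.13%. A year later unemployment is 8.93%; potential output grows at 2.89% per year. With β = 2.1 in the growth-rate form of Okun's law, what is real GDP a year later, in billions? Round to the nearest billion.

$7,915 billion

Δu = 8.93 - 8.13 = 0.8 points.
Okun's law (growth form): g_Y = g_Y* - β × Δu = 2.89 - 2.1 × (0.80) = 2.89 - 1.68 = 1.21%.
Real GDP in the next year = 7820 × (1 + 1.21/100) = 7820 × 1.0121 ≈ 7915 billion.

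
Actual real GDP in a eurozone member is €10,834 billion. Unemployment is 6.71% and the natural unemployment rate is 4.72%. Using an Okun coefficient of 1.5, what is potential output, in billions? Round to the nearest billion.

€11,167 billion

Unemployment gap = 6.71 - 4.72 = 1.99 points, so output gap = -1.5 × 1.99 = -2.985%.
Since Y = Y* × (1 + gap/100), Y* = 10834/0.97015 ≈ 11167 billion.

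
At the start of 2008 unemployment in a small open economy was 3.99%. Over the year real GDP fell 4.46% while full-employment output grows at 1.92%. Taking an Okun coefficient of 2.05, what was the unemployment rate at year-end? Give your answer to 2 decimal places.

Growth-rate Okun's law: g_Y = g_Y* - β × Δu, so Δu = (g_Y* - g_Y)/β.
Δu = (1.92 + 4.46)/2.05 = 6.38/2.05 = 3.11 percentage points.
Year-end unemployment = 3.99 + 3.11 = 7.10%.

7.10%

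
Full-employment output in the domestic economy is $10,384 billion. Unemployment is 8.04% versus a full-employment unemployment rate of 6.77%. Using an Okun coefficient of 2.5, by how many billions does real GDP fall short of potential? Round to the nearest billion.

$330 billion

Output gap = -2.5 × (8.04 - 6.77) = -2.5 × 1.27 = -3.175%.
Actual GDP ≈ 10384 × 0.96825 ≈ 10054 billion, so the shortfall is 10384 - 10054 = 330 billion.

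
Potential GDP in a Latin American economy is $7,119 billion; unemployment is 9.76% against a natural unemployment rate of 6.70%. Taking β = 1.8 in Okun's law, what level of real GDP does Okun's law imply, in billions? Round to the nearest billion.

$6,727 billion

Unemployment gap = 9.76 - 6.7 = 3.06 points, so the output gap is -1.8 × 3.06 = -5.508%.
Actual GDP = 7119 × (1 - 5.508/100) = 7119 × 0.94492 ≈ 6727 billion.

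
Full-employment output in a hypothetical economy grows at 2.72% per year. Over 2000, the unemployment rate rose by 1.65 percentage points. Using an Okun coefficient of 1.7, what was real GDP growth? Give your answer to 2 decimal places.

-0.09%

Growth-rate Okun's law: g_Y = g_Y* - β × Δu.
g_Y = 2.72 - 1.7 × (1.65) = 2.72 - 2.805 = -0.085%, i.e. -0.09% to 2 d.p.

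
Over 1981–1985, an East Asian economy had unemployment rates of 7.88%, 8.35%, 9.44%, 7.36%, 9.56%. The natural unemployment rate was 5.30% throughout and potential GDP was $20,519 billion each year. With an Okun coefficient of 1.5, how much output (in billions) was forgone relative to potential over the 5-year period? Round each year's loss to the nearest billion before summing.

$4,952 billion

Year 1981: gap = -1.5 × (7.88 - 5.3) = -3.87%, loss ≈ 20519 × 3.87/100 ≈ 794.
Year 1982: gap = -1.5 × (8.35 - 5.3) = -4.575%, loss ≈ 20519 × 4.575/100 ≈ 939.
Year 1983: gap = -1.5 × (9.44 - 5.3) = -6.21%, loss ≈ 20519 × 6.21/100 ≈ 1274.
Year 1984: gap = -1.5 × (7.36 - 5.3) = -3.09%, loss ≈ 20519 × 3.09/100 ≈ 634.
Year 1985: gap = -1.5 × (9.56 - 5.3) = -6.39%, loss ≈ 20519 × 6.39/100 ≈ 1311.
Total lost output = 794 + 939 + 1274 + 634 + 1311 = 4952 billion.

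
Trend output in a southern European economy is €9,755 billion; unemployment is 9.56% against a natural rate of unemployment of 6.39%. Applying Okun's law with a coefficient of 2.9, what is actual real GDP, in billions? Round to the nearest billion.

Unemployment gap = 9.56 - 6.39 = 3.17 points, so the output gap is -2.9 × 3.17 = -9.193%.
Actual GDP = 9755 × (1 - 9.193/100) = 9755 × 0.90807 ≈ 8858 billion.

€8,858 billion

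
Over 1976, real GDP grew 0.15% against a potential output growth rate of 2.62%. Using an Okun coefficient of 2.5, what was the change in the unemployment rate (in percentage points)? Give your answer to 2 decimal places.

0.99 percentage points

Growth-rate Okun's law: g_Y = g_Y* - β × Δu, so Δu = (g_Y* - g_Y)/β.
Δu = (2.62 - 0.15)/2.5 = 2.47/2.5 = 0.99 percentage points.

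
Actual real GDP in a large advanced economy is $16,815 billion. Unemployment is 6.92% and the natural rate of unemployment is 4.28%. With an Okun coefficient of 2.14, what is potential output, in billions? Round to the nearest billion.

$17,822 billion

Unemployment gap = 6.92 - 4.28 = 2.64 points, so output gap = -2.14 × 2.64 = -5.6496%.
Since Y = Y* × (1 + gap/100), Y* = 16815/0.943504 ≈ 17822 billion.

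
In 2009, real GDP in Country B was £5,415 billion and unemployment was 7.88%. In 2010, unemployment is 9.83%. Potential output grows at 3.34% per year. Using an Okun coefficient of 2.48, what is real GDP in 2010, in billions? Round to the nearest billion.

Δu = 9.83 - 7.88 = 1.95 points.
Okun's law (growth form): g_Y = g_Y* - β × Δu = 3.34 - 2.48 × (1.95) = 3.34 - 4.836 = -1.496%.
Real GDP in the next year = 5415 × (1 - 1.496/100) = 5415 × 0.98504 ≈ 5334 billion.

£5,334 billion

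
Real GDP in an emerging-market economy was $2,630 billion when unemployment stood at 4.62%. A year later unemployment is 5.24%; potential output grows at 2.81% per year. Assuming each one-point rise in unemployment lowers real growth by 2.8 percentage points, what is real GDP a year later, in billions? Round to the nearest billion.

$2,658 billion

Δu = 5.24 - 4.62 = 0.62 points.
Okun's law (growth form): g_Y = g_Y* - β × Δu = 2.81 - 2.8 × (0.62) = 2.81 - 1.736 = 1.074%.
Real GDP in the next year = 2630 × (1 + 1.074/100) = 2630 × 1.01074 ≈ 2658 billion.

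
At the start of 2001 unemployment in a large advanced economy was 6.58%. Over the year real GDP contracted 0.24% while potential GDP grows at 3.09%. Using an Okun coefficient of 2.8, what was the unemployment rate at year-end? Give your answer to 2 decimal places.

Growth-rate Okun's law: g_Y = g_Y* - β × Δu, so Δu = (g_Y* - g_Y)/β.
Δu = (3.09 + 0.24)/2.8 = 3.33/2.8 = 1.19 percentage points.
Year-end unemployment = 6.58 + 1.19 = 7.77%.

7.77%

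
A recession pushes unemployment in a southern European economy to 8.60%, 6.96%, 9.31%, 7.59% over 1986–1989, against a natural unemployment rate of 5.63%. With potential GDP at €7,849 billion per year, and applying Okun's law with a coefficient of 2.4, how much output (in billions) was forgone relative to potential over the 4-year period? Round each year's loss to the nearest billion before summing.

Year 1986: gap = -2.4 × (8.6 - 5.63) = -7.128%, loss ≈ 7849 × 7.128/100 ≈ 559.
Year 1987: gap = -2.4 × (6.96 - 5.63) = -3.192%, loss ≈ 7849 × 3.192/100 ≈ 251.
Year 1988: gap = -2.4 × (9.31 - 5.63) = -8.832%, loss ≈ 7849 × 8.832/100 ≈ 693.
Year 1989: gap = -2.4 × (7.59 - 5.63) = -4.704%, loss ≈ 7849 × 4.704/100 ≈ 369.
Total lost output = 559 + 251 + 693 + 369 = 1872 billion.

€1,872 billion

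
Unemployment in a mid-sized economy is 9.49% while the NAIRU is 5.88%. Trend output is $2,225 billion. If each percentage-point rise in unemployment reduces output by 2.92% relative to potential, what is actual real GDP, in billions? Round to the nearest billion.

Unemployment gap = 9.49 - 5.88 = 3.61 points, so the output gap is -2.92 × 3.61 = -10.5412%.
Actual GDP = 2225 × (1 - 10.5412/100) = 2225 × 0.894588 ≈ 1990 billion.

$1,990 billion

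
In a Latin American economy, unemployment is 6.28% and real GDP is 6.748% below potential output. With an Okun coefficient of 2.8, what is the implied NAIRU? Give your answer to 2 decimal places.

3.87%

From Okun's law, u - u* = -(output gap)/β = -(-6.748)/2.8 = 2.41 points.
So u* = 6.28 - 2.41 = 3.87%.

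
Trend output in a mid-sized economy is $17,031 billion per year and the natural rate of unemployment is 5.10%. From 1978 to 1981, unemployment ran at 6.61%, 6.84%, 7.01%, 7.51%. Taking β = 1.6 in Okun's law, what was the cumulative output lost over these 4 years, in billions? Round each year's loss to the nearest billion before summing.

$2,062 billion

Year 1978: gap = -1.6 × (6.61 - 5.1) = -2.416%, loss ≈ 17031 × 2.416/100 ≈ 411.
Year 1979: gap = -1.6 × (6.84 - 5.1) = -2.784%, loss ≈ 17031 × 2.784/100 ≈ 474.
Year 1980: gap = -1.6 × (7.01 - 5.1) = -3.056%, loss ≈ 17031 × 3.056/100 ≈ 520.
Year 1981: gap = -1.6 × (7.51 - 5.1) = -3.856%, loss ≈ 17031 × 3.856/100 ≈ 657.
Total lost output = 411 + 474 + 520 + 657 = 2062 billion.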